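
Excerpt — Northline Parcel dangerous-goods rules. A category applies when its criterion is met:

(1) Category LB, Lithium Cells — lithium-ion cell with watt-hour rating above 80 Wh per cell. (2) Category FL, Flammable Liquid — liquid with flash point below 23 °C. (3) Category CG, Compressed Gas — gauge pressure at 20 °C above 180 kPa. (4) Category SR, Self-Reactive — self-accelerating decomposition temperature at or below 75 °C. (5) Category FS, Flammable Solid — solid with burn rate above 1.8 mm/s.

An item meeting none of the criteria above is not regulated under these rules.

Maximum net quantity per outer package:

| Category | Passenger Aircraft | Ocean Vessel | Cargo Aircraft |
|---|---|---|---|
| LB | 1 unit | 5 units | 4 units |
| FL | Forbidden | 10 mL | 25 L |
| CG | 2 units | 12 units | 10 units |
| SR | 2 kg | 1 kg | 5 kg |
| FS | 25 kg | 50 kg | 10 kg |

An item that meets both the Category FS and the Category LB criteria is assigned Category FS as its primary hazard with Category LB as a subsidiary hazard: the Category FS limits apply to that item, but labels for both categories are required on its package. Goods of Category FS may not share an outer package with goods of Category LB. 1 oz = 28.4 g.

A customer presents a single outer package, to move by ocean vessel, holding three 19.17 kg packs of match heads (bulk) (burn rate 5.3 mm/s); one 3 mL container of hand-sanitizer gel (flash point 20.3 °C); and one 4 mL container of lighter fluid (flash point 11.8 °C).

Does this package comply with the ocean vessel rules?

No

Match heads (bulk): burn rate 5.3 mm/s > 1.8 mm/s → Category FS (Flammable Solid).
Flash point 20.3 °C meets the Category FL criterion (Flammable Liquid), so the hand-sanitizer gel is Category FL.
With flash point 11.8 °C (< 23 °C), the lighter fluid falls in Category FL.
Total Category FL: 3 mL + 4 mL = 7 mL.
7 mL is within the ocean vessel limit of 10 mL for Category FL.
Category FS quantity: three 19.17 kg packs = 57.51 kg.
57.51 kg exceeds the ocean vessel limit of 50 kg for Category FS.
The segregation rule (Category FS with Category LB) does not apply to Category FL with Category FS.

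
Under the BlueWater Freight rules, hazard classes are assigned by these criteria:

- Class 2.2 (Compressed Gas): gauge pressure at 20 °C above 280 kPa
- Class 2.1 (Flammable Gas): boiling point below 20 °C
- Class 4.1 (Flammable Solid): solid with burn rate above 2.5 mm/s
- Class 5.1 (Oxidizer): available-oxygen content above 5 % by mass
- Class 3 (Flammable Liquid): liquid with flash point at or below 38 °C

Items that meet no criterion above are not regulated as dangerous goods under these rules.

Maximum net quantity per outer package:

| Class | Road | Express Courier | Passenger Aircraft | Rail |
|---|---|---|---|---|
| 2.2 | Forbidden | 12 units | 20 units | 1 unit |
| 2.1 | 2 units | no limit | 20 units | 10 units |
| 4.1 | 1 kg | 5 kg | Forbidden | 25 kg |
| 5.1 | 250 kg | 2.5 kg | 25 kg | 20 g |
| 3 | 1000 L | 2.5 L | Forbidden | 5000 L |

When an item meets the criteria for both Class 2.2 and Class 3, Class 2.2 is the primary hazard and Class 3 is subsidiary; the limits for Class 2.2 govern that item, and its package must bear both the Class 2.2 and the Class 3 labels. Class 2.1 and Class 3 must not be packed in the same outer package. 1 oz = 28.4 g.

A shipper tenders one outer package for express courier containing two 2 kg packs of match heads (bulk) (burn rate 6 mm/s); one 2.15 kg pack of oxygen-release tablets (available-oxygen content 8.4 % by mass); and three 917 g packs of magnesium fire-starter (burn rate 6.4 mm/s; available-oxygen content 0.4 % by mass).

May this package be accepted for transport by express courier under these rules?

No

The match heads (bulk) have burn rate 6 mm/s, which is > 2.5 mm/s, so they are Class 4.1 (Flammable Solid).
The oxygen-release tablets have available-oxygen content 8.4 % by mass, which is > 5 % by mass, so they are Class 5.1 (Oxidizer).
The magnesium fire-starter has burn rate 6.4 mm/s, which is > 2.5 mm/s, so it is Class 4.1 (Flammable Solid).
Class 4.1 net quantity: (two 2 kg packs = 4 kg) + (three 917 g packs = 2.751 kg) = 6.751 kg.
That exceeds the Class 4.1 express courier limit of 5 kg.
Class 5.1 quantity: 2.15 kg.
2.15 kg ≤ 2.5 kg (express courier limit, Class 5.1) — within limit.
The segregation rule (Class 2.1 with Class 3) does not apply to Class 4.1 with Class 5.1.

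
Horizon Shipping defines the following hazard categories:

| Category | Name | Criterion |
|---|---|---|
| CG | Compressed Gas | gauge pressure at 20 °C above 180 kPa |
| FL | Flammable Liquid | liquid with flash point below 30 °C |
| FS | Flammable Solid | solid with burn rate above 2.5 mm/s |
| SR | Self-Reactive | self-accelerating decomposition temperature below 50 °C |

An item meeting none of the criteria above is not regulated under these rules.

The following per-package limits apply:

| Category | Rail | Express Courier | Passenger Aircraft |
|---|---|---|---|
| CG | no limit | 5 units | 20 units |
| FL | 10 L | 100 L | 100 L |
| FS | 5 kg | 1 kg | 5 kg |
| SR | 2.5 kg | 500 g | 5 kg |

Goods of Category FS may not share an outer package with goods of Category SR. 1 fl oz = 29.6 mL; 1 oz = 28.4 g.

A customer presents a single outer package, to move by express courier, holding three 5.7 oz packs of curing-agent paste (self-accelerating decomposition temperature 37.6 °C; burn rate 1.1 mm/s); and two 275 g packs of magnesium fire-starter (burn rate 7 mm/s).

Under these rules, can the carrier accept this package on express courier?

No

Curing-agent paste: self-accelerating decomposition temperature 37.6 °C < 50 °C → Category SR (Self-Reactive).
Burn rate 7 mm/s meets the Category FS criterion (Flammable Solid), so the magnesium fire-starter is Category FS.
Category FS quantity: two 275 g packs = 550 g.
550 g is within the express courier limit of 1 kg for Category FS.
Category SR quantity: three 5.7 oz packs = 485.64 g.
485.64 g ≤ 500 g (express courier limit, Category SR) — within limit.
Category FS and Category SR may not share an outer package.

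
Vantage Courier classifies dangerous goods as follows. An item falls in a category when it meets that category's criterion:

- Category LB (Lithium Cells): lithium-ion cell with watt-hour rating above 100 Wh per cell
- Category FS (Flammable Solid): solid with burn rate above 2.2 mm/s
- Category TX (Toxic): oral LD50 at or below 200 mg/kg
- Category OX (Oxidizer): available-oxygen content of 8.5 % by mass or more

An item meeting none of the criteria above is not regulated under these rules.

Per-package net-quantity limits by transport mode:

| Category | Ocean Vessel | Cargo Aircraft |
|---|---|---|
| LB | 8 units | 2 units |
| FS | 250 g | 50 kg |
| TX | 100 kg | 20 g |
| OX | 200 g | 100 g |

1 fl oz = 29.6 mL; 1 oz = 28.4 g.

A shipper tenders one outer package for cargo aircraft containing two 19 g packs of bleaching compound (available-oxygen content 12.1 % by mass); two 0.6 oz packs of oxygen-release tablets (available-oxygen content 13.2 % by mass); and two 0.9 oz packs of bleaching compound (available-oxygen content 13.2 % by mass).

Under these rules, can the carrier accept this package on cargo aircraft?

No

Available-oxygen content 12.1 % by mass meets the Category OX criterion (Oxidizer), so the bleaching compound is Category OX.
The oxygen-release tablets have available-oxygen content 13.2 % by mass, which is ≥ 8.5 % by mass, so they are Category OX (Oxidizer).
Available-oxygen content 13.2 % by mass meets the Category OX criterion (Oxidizer), so the bleaching compound is Category OX.
Category OX net quantity: (two 19 g packs = 38 g) + (two 0.6 oz packs = 34.08 g) + (two 0.9 oz packs = 51.12 g) = 123.2 g.
That exceeds the Category OX cargo aircraft limit of 100 g.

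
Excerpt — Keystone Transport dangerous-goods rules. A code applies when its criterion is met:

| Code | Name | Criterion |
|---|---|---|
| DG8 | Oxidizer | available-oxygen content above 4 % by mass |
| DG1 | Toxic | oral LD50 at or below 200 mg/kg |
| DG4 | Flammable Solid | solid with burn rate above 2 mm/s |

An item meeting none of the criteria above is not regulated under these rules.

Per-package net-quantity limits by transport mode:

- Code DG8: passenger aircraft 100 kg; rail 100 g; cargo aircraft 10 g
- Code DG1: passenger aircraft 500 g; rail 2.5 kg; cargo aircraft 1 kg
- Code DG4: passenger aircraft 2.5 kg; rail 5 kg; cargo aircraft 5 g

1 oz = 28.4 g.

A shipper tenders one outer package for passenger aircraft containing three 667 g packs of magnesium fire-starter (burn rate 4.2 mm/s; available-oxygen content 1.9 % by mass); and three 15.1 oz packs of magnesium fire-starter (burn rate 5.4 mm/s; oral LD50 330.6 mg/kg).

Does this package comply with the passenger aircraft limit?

No

The magnesium fire-starter has burn rate 4.2 mm/s, which is > 2 mm/s, so it is Code DG4 (Flammable Solid).
The magnesium fire-starter has burn rate 5.4 mm/s, which is > 2 mm/s, so it is Code DG4 (Flammable Solid).
Code DG4 net quantity: (three 667 g packs = 2.001 kg) + (three 15.1 oz packs = 1286.52 g) = 3287.52 g.
3287.52 g > 2.5 kg (passenger aircraft limit, Code DG4) — over the limit.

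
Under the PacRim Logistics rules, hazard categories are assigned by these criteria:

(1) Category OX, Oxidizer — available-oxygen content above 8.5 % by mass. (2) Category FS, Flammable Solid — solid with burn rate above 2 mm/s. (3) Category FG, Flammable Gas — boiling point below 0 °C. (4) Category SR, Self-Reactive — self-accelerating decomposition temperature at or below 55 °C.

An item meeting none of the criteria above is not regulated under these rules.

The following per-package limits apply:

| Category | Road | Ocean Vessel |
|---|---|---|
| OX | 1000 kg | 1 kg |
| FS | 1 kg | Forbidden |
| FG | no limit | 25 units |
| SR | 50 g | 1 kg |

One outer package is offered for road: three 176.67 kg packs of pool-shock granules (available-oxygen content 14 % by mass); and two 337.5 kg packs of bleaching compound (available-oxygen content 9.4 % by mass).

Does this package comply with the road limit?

The pool-shock granules have available-oxygen content 14 % by mass, which is > 8.5 % by mass, so they are Category OX (Oxidizer).
Available-oxygen content 9.4 % by mass meets the Category OX criterion (Oxidizer), so the bleaching compound is Category OX.
Category OX net quantity: (three 176.67 kg packs = 530.01 kg) + (two 337.5 kg packs = 675 kg) = 1205.01 kg.
1205.01 kg exceeds the road limit of 1000 kg for Category OX.

No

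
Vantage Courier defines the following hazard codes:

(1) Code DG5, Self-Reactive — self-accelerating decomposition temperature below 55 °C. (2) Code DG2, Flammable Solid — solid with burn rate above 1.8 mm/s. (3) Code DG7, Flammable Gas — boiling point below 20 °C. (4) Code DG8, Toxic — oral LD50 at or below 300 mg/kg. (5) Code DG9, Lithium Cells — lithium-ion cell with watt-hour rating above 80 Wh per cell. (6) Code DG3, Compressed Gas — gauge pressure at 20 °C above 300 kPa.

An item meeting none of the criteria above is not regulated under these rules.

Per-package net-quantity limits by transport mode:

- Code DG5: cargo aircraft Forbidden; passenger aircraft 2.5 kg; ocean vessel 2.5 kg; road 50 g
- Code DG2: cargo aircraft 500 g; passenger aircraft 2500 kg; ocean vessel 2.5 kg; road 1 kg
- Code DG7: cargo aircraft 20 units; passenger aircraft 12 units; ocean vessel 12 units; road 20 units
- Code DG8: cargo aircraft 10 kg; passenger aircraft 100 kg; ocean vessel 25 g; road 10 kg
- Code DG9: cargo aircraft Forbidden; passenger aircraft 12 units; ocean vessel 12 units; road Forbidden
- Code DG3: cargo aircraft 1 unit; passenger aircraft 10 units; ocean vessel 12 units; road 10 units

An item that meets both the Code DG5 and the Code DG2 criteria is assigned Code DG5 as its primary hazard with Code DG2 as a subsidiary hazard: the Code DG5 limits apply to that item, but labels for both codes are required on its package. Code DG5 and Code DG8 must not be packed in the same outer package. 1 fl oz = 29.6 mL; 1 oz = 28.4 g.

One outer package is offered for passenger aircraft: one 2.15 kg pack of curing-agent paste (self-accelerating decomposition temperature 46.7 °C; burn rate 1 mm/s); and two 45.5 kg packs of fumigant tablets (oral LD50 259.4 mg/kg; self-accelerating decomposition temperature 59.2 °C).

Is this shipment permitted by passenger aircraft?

No

Self-accelerating decomposition temperature 46.7 °C meets the Code DG5 criterion (Self-Reactive), so the curing-agent paste is Code DG5.
Fumigant tablets: oral LD50 259.4 mg/kg ≤ 300 mg/kg → Code DG8 (Toxic).
Code DG5 quantity: 2.15 kg.
2.15 kg is within the passenger aircraft limit of 2.5 kg for Code DG5.
Code DG8 quantity: two 45.5 kg packs = 91 kg.
91 kg is within the passenger aircraft limit of 100 kg for Code DG8.
Code DG5 and Code DG8 may not share an outer package.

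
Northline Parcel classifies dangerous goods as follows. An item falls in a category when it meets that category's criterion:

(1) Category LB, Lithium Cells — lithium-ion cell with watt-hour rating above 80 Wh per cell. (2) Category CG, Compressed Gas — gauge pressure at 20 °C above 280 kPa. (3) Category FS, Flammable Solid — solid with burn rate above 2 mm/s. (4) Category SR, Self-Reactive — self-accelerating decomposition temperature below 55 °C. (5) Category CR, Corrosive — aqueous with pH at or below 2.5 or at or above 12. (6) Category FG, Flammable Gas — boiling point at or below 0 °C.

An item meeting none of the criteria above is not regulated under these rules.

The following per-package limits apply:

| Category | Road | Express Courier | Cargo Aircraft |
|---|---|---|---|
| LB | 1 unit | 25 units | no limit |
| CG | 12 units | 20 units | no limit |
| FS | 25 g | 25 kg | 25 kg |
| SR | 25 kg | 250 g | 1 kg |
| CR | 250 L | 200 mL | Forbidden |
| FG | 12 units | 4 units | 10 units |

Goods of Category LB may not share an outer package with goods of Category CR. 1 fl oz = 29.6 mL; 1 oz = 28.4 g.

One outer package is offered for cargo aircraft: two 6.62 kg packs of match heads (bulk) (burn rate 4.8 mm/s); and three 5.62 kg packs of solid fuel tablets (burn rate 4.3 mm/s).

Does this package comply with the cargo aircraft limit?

No

Match heads (bulk): burn rate 4.8 mm/s > 2 mm/s → Category FS (Flammable Solid).
With burn rate 4.3 mm/s (> 2 mm/s), the solid fuel tablets fall in Category FS.
Category FS net quantity: (two 6.62 kg packs = 13.24 kg) + (three 5.62 kg packs = 16.86 kg) = 30.1 kg.
30.1 kg exceeds the cargo aircraft limit of 25 kg for Category FS.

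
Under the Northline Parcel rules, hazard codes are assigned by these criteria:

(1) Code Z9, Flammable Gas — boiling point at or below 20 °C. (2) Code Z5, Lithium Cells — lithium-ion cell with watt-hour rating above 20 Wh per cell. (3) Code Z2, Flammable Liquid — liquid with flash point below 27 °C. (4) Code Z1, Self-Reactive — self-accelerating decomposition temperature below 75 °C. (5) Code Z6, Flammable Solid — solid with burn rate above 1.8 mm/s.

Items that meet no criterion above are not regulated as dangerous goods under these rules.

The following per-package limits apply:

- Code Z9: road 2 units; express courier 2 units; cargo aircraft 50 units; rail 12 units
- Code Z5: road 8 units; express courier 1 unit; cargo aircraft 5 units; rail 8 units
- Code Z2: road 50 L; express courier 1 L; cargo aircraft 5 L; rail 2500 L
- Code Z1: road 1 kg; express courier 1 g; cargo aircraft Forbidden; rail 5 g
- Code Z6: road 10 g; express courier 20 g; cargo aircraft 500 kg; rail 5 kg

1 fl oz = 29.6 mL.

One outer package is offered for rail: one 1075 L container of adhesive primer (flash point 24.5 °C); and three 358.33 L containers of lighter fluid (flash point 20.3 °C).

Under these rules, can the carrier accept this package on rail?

The adhesive primer has flash point 24.5 °C, which is < 27 °C, so it is Code Z2 (Flammable Liquid).
The lighter fluid has flash point 20.3 °C, which is < 27 °C, so it is Code Z2 (Flammable Liquid).
Total Code Z2: 1075 L + (three 358.33 L containers = 1074.99 L) = 2149.99 L.
2149.99 L is within the rail limit of 2500 L for Code Z2.

Yes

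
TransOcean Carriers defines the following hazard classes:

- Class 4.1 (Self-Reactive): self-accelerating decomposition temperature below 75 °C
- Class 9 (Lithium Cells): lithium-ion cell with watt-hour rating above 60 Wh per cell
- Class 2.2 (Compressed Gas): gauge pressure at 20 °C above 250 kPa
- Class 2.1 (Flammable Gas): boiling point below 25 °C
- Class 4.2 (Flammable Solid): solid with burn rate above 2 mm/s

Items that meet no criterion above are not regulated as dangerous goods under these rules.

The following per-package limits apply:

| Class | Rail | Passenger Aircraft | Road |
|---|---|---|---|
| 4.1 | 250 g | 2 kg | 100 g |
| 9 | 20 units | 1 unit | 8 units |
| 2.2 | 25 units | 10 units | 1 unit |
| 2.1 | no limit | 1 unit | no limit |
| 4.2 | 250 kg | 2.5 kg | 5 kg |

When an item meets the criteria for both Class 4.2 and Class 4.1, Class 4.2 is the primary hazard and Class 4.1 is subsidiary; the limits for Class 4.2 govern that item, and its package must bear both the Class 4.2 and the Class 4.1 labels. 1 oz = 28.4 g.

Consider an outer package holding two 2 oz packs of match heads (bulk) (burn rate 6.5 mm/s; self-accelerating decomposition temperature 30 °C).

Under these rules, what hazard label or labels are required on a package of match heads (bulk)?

Match heads (bulk): burn rate 6.5 mm/s > 2 mm/s → Class 4.2 (Flammable Solid).
The match heads (bulk) have self-accelerating decomposition temperature 30 °C, which is < 75 °C, so they are Class 4.1 (Self-Reactive).
By the precedence rule Class 4.2 is primary and Class 4.1 is subsidiary, and that rule requires both labels on the package.

Class 4.1 and 4.2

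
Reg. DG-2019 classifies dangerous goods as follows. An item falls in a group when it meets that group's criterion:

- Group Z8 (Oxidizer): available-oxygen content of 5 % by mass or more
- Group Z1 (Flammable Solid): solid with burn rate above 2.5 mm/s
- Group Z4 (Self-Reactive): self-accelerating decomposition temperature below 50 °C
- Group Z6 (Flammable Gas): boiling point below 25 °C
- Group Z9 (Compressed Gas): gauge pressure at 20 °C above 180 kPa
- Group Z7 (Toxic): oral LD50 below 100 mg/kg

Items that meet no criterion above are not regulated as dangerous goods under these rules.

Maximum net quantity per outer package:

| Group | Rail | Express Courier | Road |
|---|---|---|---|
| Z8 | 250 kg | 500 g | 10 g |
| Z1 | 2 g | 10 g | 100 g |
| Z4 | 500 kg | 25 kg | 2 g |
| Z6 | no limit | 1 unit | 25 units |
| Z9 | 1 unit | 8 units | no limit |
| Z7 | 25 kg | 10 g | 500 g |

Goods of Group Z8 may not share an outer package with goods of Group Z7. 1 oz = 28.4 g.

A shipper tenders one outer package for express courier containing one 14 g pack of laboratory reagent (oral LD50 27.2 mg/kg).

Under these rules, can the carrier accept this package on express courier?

The laboratory reagent has oral LD50 27.2 mg/kg, which is < 100 mg/kg, so it is Group Z7 (Toxic).
Group Z7 quantity: 14 g.
14 g > 10 g (express courier limit, Group Z7) — over the limit.

No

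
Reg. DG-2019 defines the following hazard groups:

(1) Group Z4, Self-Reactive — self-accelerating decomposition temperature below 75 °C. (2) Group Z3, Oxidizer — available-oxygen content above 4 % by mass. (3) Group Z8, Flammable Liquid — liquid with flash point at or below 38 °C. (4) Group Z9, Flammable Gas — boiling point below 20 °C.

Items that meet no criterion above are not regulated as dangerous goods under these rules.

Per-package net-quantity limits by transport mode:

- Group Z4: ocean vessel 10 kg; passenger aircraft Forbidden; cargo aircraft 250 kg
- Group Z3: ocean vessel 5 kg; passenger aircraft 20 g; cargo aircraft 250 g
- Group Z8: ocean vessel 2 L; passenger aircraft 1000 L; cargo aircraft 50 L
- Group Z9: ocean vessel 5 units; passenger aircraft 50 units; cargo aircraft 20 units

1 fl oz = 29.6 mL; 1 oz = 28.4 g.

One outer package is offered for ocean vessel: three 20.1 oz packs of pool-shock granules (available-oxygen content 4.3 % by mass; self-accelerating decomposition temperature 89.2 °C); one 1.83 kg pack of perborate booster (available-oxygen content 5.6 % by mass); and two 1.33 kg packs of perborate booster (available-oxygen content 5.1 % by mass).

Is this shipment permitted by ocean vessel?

Available-oxygen content 4.3 % by mass meets the Group Z3 criterion (Oxidizer), so the pool-shock granules are Group Z3.
Perborate booster: available-oxygen content 5.6 % by mass > 4 % by mass → Group Z3 (Oxidizer).
The perborate booster has available-oxygen content 5.1 % by mass, which is > 4 % by mass, so it is Group Z3 (Oxidizer).
Group Z3 net quantity: (three 20.1 oz packs = 1712.52 g) + 1.83 kg + (two 1.33 kg packs = 2.66 kg) = 6202.52 g.
6202.52 g > 5 kg (ocean vessel limit, Group Z3) — over the limit.

No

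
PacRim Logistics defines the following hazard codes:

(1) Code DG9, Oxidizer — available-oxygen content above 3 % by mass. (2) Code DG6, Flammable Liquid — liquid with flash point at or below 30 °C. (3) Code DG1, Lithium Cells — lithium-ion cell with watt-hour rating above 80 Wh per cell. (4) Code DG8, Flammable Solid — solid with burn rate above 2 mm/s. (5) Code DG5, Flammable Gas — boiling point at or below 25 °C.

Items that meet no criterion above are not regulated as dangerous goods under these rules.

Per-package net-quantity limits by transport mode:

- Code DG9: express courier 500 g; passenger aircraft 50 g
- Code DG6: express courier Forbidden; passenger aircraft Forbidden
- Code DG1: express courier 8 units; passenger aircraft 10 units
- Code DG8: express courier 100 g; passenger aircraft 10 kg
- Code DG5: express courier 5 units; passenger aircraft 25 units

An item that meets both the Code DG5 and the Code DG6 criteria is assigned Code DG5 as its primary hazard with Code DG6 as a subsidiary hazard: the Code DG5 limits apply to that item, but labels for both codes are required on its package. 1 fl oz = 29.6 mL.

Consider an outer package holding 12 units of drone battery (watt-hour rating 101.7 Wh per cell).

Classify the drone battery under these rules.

Drone battery: watt-hour rating 101.7 Wh per cell > 80 Wh per cell → Code DG1 (Lithium Cells).

Code DG1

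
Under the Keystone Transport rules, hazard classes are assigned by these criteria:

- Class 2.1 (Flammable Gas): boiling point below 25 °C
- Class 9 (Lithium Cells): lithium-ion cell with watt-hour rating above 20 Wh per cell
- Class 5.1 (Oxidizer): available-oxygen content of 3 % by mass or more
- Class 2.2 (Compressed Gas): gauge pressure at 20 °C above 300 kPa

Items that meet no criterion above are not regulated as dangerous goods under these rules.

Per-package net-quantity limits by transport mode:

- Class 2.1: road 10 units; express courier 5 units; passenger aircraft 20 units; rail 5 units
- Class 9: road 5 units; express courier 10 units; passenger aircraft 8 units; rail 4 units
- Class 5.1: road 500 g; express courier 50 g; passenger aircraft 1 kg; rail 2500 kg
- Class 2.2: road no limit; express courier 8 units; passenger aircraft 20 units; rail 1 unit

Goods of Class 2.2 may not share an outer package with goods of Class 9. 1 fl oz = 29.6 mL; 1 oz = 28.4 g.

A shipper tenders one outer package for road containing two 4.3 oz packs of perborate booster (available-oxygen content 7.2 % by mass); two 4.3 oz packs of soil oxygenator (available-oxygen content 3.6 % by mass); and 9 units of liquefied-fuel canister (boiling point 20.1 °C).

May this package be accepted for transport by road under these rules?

Yes

The perborate booster has available-oxygen content 7.2 % by mass, which is ≥ 3 % by mass, so it is Class 5.1 (Oxidizer).
The soil oxygenator has available-oxygen content 3.6 % by mass, which is ≥ 3 % by mass, so it is Class 5.1 (Oxidizer).
With boiling point 20.1 °C (< 25 °C), the liquefied-fuel canister falls in Class 2.1.
Total Class 5.1: (two 4.3 oz packs = 244.24 g) + (two 4.3 oz packs = 244.24 g) = 488.48 g.
That is within the Class 5.1 road limit of 500 g.
Class 2.1 quantity: 9 units.
9 units is within the road limit of 10 units for Class 2.1.
The segregation rule (Class 2.2 with Class 9) does not apply to Class 5.1 with Class 2.1.
Every hazard class is within its road limit and no segregation rule is violated.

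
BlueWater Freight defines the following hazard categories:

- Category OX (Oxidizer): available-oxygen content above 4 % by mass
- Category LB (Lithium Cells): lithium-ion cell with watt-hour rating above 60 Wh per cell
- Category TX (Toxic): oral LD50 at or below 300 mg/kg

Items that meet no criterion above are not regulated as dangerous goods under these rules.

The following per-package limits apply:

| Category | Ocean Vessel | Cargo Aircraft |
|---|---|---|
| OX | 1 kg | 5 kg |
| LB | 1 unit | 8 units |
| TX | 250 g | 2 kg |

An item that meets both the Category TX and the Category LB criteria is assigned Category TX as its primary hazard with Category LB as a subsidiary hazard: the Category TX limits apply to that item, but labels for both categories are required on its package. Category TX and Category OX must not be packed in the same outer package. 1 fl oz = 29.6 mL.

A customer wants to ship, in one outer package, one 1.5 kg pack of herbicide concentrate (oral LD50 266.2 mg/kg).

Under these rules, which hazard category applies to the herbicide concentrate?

Category TX

Herbicide concentrate: oral LD50 266.2 mg/kg ≤ 300 mg/kg → Category TX (Toxic).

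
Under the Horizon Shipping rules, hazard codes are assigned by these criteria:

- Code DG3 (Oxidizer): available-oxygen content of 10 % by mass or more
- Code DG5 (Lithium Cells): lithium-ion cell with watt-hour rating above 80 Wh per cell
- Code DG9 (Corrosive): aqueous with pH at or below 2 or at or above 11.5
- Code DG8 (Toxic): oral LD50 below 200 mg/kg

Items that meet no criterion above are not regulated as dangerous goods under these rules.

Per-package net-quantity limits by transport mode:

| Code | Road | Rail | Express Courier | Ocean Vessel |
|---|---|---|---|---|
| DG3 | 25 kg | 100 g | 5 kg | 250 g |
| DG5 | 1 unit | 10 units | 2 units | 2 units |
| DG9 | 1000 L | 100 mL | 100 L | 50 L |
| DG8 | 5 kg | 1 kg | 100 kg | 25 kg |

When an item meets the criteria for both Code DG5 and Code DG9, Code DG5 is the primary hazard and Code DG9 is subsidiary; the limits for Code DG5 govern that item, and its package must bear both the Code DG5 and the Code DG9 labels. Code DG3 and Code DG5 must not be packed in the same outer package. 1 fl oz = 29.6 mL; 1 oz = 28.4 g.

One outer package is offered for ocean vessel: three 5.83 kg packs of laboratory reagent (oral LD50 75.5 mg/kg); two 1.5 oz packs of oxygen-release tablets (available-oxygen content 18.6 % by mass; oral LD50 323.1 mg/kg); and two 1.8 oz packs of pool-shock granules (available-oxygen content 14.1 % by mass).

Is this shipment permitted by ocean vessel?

With oral LD50 75.5 mg/kg (< 200 mg/kg), the laboratory reagent falls in Code DG8.
With available-oxygen content 18.6 % by mass (≥ 10 % by mass), the oxygen-release tablets fall in Code DG3.
Pool-shock granules: available-oxygen content 14.1 % by mass ≥ 10 % by mass → Code DG3 (Oxidizer).
Total Code DG3: (two 1.5 oz packs = 85.2 g) + (two 1.8 oz packs = 102.24 g) = 187.44 g.
187.44 g is within the ocean vessel limit of 250 g for Code DG3.
Code DG8 quantity: three 5.83 kg packs = 17.49 kg.
17.49 kg is within the ocean vessel limit of 25 kg for Code DG8.
The segregation rule (Code DG3 with Code DG5) does not apply to Code DG3 with Code DG8.
Every hazard code is within its ocean vessel limit and no segregation rule is violated.

Yes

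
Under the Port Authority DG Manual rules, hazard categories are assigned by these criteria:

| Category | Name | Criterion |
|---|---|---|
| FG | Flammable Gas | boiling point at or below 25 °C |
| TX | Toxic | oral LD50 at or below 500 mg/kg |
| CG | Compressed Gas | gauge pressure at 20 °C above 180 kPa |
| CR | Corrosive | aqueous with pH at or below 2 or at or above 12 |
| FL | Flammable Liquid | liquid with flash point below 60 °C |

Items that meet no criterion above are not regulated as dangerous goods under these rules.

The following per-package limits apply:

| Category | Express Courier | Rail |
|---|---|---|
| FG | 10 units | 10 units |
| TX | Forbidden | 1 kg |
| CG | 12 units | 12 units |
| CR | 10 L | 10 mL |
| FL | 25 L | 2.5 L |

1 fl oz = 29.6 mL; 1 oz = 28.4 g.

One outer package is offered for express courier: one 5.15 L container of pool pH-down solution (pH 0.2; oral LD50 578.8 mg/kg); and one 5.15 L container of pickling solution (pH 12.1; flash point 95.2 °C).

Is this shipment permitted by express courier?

With pH 0.2 (≤ 2), the pool pH-down solution falls in Category CR.
Pickling solution: pH 12.1 ≥ 12 → Category CR (Corrosive).
Category CR net quantity: 5.15 L + 5.15 L = 10.3 L.
10.3 L > 10 L (express courier limit, Category CR) — over the limit.

No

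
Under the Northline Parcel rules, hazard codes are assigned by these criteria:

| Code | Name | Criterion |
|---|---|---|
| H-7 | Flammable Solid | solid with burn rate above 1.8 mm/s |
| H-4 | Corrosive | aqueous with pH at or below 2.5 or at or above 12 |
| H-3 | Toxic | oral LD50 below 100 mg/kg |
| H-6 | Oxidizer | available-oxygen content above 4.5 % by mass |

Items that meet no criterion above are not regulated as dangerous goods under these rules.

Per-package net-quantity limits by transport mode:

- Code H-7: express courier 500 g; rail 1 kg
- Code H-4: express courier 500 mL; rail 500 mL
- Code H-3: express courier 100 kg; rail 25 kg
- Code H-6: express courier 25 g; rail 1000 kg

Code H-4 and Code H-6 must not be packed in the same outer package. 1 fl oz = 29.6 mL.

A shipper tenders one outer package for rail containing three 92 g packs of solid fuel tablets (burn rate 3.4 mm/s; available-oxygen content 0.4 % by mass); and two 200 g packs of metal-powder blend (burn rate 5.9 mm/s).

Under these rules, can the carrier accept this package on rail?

Yes

Solid fuel tablets: burn rate 3.4 mm/s > 1.8 mm/s → Code H-7 (Flammable Solid).
Metal-powder blend: burn rate 5.9 mm/s > 1.8 mm/s → Code H-7 (Flammable Solid).
Code H-7 net quantity: (three 92 g packs = 276 g) + (two 200 g packs = 400 g) = 676 g.
676 g is within the rail limit of 1 kg for Code H-7.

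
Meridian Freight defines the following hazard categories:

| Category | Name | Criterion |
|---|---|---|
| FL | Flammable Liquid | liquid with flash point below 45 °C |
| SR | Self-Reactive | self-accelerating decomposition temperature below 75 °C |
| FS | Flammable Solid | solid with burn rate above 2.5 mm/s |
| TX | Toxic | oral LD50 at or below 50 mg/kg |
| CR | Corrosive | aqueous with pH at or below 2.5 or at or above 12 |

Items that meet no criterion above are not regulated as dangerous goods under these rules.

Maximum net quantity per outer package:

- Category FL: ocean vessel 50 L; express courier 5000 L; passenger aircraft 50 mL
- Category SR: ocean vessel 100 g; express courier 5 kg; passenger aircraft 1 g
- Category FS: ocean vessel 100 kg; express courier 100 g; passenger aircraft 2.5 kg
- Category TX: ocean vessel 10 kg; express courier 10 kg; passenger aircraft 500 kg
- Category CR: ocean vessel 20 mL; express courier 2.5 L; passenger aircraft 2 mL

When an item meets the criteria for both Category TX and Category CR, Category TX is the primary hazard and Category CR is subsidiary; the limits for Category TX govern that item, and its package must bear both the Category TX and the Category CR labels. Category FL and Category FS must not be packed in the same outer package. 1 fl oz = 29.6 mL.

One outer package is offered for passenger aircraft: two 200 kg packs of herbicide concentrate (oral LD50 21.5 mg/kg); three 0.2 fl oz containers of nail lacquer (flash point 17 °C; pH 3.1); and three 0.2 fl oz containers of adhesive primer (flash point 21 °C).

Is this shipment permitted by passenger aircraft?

Herbicide concentrate: oral LD50 21.5 mg/kg ≤ 50 mg/kg → Category TX (Toxic).
With flash point 17 °C (< 45 °C), the nail lacquer falls in Category FL.
Adhesive primer: flash point 21 °C < 45 °C → Category FL (Flammable Liquid).
Category FL net quantity: (three 0.2 fl oz containers = 17.76 mL) + (three 0.2 fl oz containers = 17.76 mL) = 35.52 mL.
35.52 mL is within the passenger aircraft limit of 50 mL for Category FL.
Category TX quantity: two 200 kg packs = 400 kg.
That is within the Category TX passenger aircraft limit of 500 kg.
The segregation rule (Category FL with Category FS) does not apply to Category FL with Category TX.
Every hazard category is within its passenger aircraft limit and no segregation rule is violated.

Yes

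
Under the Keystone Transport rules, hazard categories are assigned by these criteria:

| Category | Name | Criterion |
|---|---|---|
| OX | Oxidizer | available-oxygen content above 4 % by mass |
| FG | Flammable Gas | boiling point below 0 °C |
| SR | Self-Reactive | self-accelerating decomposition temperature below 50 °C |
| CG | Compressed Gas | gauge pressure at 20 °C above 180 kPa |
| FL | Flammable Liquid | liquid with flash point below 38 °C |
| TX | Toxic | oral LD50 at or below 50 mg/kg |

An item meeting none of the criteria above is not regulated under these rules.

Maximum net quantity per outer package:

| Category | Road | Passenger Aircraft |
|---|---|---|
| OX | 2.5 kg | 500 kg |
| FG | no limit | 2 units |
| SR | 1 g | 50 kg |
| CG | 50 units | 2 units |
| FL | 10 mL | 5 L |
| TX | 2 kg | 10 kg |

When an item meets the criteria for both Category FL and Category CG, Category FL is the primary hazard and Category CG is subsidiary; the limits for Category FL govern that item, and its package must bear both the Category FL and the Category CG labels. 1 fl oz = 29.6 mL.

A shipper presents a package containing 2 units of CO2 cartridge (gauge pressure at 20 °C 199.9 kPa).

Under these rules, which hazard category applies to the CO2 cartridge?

CO2 cartridge: gauge pressure at 20 °C 199.9 kPa > 180 kPa → Category CG (Compressed Gas).

Category CG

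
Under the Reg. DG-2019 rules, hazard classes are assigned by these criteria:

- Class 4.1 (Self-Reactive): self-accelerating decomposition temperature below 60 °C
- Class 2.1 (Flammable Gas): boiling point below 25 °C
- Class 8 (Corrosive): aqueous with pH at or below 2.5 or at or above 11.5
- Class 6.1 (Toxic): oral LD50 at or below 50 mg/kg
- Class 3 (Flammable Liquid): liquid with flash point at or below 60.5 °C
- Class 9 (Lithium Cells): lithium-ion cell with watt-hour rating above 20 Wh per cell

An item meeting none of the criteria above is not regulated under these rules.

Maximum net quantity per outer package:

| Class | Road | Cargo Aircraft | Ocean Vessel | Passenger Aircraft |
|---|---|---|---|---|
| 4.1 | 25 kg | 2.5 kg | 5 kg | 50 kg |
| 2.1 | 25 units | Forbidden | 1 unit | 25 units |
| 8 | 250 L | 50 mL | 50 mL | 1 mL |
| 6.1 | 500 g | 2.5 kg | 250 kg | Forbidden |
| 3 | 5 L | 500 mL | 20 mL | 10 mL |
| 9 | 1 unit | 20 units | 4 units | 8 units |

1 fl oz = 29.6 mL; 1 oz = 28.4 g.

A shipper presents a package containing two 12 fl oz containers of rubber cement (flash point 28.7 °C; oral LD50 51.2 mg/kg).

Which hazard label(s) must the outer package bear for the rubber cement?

Class 3

Rubber cement: flash point 28.7 °C ≤ 60.5 °C → Class 3 (Flammable Liquid).
Only the Class 3 label is required.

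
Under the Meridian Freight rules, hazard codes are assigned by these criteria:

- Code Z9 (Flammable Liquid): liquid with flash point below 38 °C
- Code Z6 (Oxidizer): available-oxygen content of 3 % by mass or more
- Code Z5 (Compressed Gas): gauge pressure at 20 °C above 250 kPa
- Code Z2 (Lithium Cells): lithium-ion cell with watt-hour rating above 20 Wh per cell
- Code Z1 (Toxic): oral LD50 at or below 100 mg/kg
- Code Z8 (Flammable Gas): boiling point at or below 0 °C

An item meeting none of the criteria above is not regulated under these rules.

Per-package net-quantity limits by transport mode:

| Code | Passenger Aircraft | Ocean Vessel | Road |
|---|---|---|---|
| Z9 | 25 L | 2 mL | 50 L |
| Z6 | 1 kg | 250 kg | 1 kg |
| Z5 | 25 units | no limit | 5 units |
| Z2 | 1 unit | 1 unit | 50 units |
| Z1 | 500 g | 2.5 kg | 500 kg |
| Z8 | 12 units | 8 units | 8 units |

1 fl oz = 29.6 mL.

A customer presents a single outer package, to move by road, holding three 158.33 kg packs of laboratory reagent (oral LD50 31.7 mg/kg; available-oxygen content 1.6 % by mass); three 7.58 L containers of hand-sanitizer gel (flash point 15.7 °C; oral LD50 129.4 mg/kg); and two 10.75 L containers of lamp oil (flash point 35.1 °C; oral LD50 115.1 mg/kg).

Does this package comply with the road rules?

Oral LD50 31.7 mg/kg meets the Code Z1 criterion (Toxic), so the laboratory reagent is Code Z1.
Flash point 15.7 °C meets the Code Z9 criterion (Flammable Liquid), so the hand-sanitizer gel is Code Z9.
Flash point 35.1 °C meets the Code Z9 criterion (Flammable Liquid), so the lamp oil is Code Z9.
Total Code Z9: (three 7.58 L containers = 22.74 L) + (two 10.75 L containers = 21.5 L) = 44.24 L.
44.24 L ≤ 50 L (road limit, Code Z9) — within limit.
Code Z1 quantity: three 158.33 kg packs = 474.99 kg.
474.99 kg ≤ 500 kg (road limit, Code Z1) — within limit.
Every hazard code is within its road limit and no segregation rule is violated.

Yes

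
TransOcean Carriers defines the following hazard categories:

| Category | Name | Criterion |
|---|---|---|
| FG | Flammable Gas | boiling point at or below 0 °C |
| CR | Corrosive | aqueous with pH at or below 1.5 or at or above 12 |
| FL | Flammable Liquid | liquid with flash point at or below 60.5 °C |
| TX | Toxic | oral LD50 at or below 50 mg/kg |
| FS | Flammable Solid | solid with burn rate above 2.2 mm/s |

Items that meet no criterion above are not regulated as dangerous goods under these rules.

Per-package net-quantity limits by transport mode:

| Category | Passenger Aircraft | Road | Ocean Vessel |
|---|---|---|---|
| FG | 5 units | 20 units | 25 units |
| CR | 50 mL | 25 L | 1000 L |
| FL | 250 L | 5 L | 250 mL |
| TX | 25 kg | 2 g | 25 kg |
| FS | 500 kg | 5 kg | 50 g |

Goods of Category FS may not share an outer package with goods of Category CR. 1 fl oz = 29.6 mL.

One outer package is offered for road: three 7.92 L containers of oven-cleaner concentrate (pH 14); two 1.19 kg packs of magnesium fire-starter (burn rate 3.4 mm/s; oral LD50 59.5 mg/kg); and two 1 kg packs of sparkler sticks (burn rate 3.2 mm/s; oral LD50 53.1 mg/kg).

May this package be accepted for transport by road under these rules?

Oven-cleaner concentrate: pH 14 ≥ 12 → Category CR (Corrosive).
Magnesium fire-starter: burn rate 3.4 mm/s > 2.2 mm/s → Category FS (Flammable Solid).
Sparkler sticks: burn rate 3.2 mm/s > 2.2 mm/s → Category FS (Flammable Solid).
Total Category FS: (two 1.19 kg packs = 2.38 kg) + (two 1 kg packs = 2 kg) = 4.38 kg.
4.38 kg ≤ 5 kg (road limit, Category FS) — within limit.
Category CR quantity: three 7.92 L containers = 23.76 L.
23.76 L ≤ 25 L (road limit, Category CR) — within limit.
Category FS and Category CR may not share an outer package.

No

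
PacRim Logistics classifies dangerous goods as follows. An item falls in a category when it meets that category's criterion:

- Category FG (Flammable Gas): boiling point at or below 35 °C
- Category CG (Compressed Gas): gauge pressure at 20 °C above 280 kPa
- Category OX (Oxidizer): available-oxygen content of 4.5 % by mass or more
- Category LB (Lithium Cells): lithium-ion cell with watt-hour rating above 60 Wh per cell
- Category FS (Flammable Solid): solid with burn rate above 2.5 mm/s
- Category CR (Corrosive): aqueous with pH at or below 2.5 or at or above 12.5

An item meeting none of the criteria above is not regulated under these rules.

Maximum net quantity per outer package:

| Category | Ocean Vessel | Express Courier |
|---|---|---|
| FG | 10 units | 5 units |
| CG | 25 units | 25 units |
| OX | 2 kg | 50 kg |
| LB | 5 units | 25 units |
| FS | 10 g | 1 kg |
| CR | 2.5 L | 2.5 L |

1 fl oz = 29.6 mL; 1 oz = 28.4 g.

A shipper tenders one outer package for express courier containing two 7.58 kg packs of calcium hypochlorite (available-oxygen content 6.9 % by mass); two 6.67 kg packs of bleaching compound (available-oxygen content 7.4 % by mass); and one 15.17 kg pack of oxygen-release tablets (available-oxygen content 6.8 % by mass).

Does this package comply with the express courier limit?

Calcium hypochlorite: available-oxygen content 6.9 % by mass ≥ 4.5 % by mass → Category OX (Oxidizer).
Bleaching compound: available-oxygen content 7.4 % by mass ≥ 4.5 % by mass → Category OX (Oxidizer).
The oxygen-release tablets have available-oxygen content 6.8 % by mass, which is ≥ 4.5 % by mass, so they are Category OX (Oxidizer).
Category OX net quantity: (two 7.58 kg packs = 15.16 kg) + (two 6.67 kg packs = 13.34 kg) + 15.17 kg = 43.67 kg.
That is within the Category OX express courier limit of 50 kg.

Yes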